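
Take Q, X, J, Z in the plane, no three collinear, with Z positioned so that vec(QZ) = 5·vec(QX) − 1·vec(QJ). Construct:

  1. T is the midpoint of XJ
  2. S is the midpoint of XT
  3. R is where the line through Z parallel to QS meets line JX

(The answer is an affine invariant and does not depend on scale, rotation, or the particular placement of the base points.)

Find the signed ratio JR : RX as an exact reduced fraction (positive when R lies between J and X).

JR:RX = -11/7

Assign Q = (0, 0), X = (1, 0), J = (0, 1), Z = (5, -1) — the answer is frame-independent, so this choice is without loss of generality.
1. T is the midpoint of XJ ⇒ T = (1/2, 1/2)
2. S is the midpoint of XT ⇒ S = (3/4, 1/4)
3. R is where the line through Z parallel to QS meets line JX ⇒ R = (11/4, -7/4)
R = J + t·(X−J) with t = 11/4, so JR:RX = t:(1−t) = 11/4:-7/4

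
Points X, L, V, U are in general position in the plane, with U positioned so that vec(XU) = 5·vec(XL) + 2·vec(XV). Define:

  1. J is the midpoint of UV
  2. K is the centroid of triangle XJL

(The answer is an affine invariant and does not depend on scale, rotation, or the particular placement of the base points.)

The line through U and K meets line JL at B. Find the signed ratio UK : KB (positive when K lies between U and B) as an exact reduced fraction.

UK:KB = -7

Set X = (0, 0), L = (1, 0), V = (0, 1), U = (5, 2); any affine frame gives the same invariant.
1. J is the midpoint of UV ⇒ J = (5/2, 3/2)
2. K is the centroid of triangle XJL ⇒ K = (7/6, 1/2)
line UK meets JL at B = (12/7, 5/7)
K = U + t·(B−U) with t = 7/6, so UK:KB = 7/6:-1/6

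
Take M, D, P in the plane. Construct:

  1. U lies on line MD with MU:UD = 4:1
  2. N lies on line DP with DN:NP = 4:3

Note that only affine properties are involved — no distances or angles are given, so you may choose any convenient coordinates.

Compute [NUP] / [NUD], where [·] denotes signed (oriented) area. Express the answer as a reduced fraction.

[NUP]:[NUD] = -3/4

Work in coordinates with M = (0, 0), D = (1, 0), P = (0, 1).
1. U lies on line MD with MU:UD = 4:1 ⇒ U = (4/5, 0)
2. N lies on line DP with DN:NP = 4:3 ⇒ N = (3/7, 4/7)
2·[NUP] = -3/35, 2·[NUD] = 4/35
[NUP]:[NUD] = -3/35:4/35 = -3/4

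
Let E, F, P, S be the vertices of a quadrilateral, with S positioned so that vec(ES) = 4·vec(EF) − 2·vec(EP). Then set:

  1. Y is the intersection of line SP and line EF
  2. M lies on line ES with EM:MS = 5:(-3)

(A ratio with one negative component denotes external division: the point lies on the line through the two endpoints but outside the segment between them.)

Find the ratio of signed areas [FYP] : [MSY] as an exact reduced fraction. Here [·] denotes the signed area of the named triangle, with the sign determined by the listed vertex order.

[FYP]:[MSY] = -1/12

Work in coordinates with E = (0, 0), F = (1, 0), P = (0, 1), S = (4, -2).
1. Y is the intersection of line SP and line EF ⇒ Y = (4/3, 0)
2. M lies on line ES with EM:MS = 5:(-3) ⇒ M = (10, -5)
2·[FYP] = 1/3, 2·[MSY] = -4
[FYP]:[MSY] = 1/3:-4 = -1/12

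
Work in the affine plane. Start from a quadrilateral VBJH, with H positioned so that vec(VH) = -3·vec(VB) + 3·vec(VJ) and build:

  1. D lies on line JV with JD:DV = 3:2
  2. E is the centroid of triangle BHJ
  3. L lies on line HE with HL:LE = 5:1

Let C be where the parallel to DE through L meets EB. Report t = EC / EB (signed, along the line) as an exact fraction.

t = -4/15

Choose coordinates V = (0, 0), B = (1, 0), J = (0, 1), H = (-3, 3).
1. D lies on line JV with JD:DV = 3:2 ⇒ D = (0, 2/5)
2. E is the centroid of triangle BHJ ⇒ E = (-2/3, 4/3)
3. L lies on line HE with HL:LE = 5:1 ⇒ L = (-19/18, 29/18)
through L parallel to DE: direction (-2/3, 14/15); meets EB at C = (-10/9, 76/45)
C = E + t·(B−E) with t = -4/15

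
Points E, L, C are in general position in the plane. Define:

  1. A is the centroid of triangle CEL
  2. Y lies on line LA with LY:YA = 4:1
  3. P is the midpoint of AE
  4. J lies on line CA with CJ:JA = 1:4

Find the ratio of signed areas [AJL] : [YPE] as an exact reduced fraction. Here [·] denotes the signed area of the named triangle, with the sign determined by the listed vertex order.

[AJL]:[YPE] = -8

Choose coordinates E = (0, 0), L = (1, 0), C = (0, 1).
1. A is the centroid of triangle CEL ⇒ A = (1/3, 1/3)
2. Y lies on line LA with LY:YA = 4:1 ⇒ Y = (7/15, 4/15)
3. P is the midpoint of AE ⇒ P = (1/6, 1/6)
4. J lies on line CA with CJ:JA = 1:4 ⇒ J = (1/15, 13/15)
2·[AJL] = -4/15, 2·[YPE] = 1/30
[AJL]:[YPE] = -4/15:1/30 = -8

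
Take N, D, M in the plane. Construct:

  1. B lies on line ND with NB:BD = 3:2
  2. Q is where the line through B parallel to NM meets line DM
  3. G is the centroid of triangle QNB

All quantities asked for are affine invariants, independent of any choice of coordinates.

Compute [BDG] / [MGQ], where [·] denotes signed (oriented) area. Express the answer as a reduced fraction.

Set N = (0, 0), D = (1, 0), M = (0, 1); any affine frame gives the same invariant.
1. B lies on line ND with NB:BD = 3:2 ⇒ B = (3/5, 0)
2. Q is where the line through B parallel to NM meets line DM ⇒ Q = (3/5, 2/5)
3. G is the centroid of triangle QNB ⇒ G = (2/5, 2/15)
2·[BDG] = 4/75, 2·[MGQ] = 7/25
[BDG]:[MGQ] = 4/75:7/25 = 4/21

[BDG]:[MGQ] = 4/21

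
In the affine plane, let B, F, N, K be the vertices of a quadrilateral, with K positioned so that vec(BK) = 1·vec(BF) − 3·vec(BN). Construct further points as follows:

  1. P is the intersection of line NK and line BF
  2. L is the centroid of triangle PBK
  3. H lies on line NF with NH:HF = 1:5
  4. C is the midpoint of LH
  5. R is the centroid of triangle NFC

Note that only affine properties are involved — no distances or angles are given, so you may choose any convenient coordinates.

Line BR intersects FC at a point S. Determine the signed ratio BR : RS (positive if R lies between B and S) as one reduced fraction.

BR:RS = -13/19

Work in coordinates with B = (0, 0), F = (1, 0), N = (0, 1), K = (1, -3).
1. P is the intersection of line NK and line BF ⇒ P = (1/4, 0)
2. L is the centroid of triangle PBK ⇒ L = (5/12, -1)
3. H lies on line NF with NH:HF = 1:5 ⇒ H = (1/6, 5/6)
4. C is the midpoint of LH ⇒ C = (7/24, -1/12)
5. R is the centroid of triangle NFC ⇒ R = (31/72, 11/36)
line BR meets FC at S = (-31/156, -11/78)
R = B + t·(S−B) with t = -13/6, so BR:RS = -13/6:19/6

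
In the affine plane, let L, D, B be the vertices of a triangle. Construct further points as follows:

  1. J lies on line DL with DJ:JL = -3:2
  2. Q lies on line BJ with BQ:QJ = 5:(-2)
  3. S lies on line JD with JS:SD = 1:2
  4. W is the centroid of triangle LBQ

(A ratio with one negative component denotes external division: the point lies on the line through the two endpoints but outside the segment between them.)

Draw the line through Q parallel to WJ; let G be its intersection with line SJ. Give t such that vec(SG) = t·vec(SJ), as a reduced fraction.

Work in coordinates with L = (0, 0), D = (1, 0), B = (0, 1).
1. J lies on line DL with DJ:JL = -3:2 ⇒ J = (-2, 0)
2. Q lies on line BJ with BQ:QJ = 5:(-2) ⇒ Q = (-10/3, -2/3)
3. S lies on line JD with JS:SD = 1:2 ⇒ S = (-1, 0)
4. W is the centroid of triangle LBQ ⇒ W = (-10/9, 1/9)
through Q parallel to WJ: direction (-8/9, -1/9); meets SJ at G = (2, 0)
G = S + t·(J−S) with t = -3

t = -3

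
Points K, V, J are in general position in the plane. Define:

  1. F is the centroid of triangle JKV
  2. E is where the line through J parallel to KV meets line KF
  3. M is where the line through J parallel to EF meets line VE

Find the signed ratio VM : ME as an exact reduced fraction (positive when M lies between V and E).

Choose coordinates K = (0, 0), V = (1, 0), J = (0, 1).
1. F is the centroid of triangle JKV ⇒ F = (1/3, 1/3)
2. E is where the line through J parallel to KV meets line KF ⇒ E = (1, 1)
3. M is where the line through J parallel to EF meets line VE ⇒ M = (1, 2)
M = V + t·(E−V) with t = 2, so VM:ME = t:(1−t) = 2:-1

VM:ME = -2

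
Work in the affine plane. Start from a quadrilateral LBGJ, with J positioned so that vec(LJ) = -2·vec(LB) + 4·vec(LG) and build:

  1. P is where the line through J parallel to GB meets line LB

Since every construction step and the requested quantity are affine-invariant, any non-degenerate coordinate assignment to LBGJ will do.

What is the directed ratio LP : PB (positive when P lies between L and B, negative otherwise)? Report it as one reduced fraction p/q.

Work in coordinates with L = (0, 0), B = (1, 0), G = (0, 1), J = (-2, 4).
1. P is where the line through J parallel to GB meets line LB ⇒ P = (2, 0)
P = L + t·(B−L) with t = 2, so LP:PB = t:(1−t) = 2:-1

LP:PB = -2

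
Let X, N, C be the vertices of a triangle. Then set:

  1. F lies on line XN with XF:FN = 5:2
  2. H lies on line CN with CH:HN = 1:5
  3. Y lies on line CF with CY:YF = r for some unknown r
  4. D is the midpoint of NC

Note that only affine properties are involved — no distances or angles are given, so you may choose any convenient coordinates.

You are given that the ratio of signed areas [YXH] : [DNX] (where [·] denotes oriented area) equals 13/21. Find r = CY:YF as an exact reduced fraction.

Choose coordinates X = (0, 0), N = (1, 0), C = (0, 1).
1. F lies on line XN with XF:FN = 5:2 ⇒ F = (5/7, 0)
2. H lies on line CN with CH:HN = 1:5 ⇒ H = (1/6, 5/6)
3. With CY:YF = r, write λ = r/(r+1) so Y = C + λ·(F−C); Y is affine-linear in λ
4. D is the midpoint of NC ⇒ D = (1/2, 1/2)
Every point depending on Y is an affine combination of Y and λ-independent points, so each such coordinate is linear in λ; the λ² term in each signed area is a multiple of (F−C)×(F−C) = 0, so 2·[YXH] and 2·[DNX] are each linear in λ. Evaluating at λ=0 and λ=1:
  2·[YXH] = -16/21·λ + 1/6,   2·[DNX] = -1/2
So [YXH]:[DNX] = (-16/21·λ + 1/6) / (-1/2). Setting this equal to 13/21:
  -16/21·λ + 1/6 = 13/21·(-1/2)  ⇒  λ = 5/8
Then r = λ/(1−λ) = (5/8)/(3/8) = 5/3. Check: with r = 5/3, Y = (25/56, 3/8) and [YXH]:[DNX] = 13/21 as required.

r = 5/3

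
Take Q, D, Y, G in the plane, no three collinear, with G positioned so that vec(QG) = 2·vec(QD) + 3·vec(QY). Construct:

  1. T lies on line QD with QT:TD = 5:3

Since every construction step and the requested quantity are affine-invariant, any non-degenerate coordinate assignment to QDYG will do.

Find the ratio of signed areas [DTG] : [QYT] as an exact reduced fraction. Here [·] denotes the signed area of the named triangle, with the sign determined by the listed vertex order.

Choose coordinates Q = (0, 0), D = (1, 0), Y = (0, 1), G = (2, 3).
1. T lies on line QD with QT:TD = 5:3 ⇒ T = (5/8, 0)
2·[DTG] = -9/8, 2·[QYT] = -5/8
[DTG]:[QYT] = -9/8:-5/8 = 9/5

[DTG]:[QYT] = 9/5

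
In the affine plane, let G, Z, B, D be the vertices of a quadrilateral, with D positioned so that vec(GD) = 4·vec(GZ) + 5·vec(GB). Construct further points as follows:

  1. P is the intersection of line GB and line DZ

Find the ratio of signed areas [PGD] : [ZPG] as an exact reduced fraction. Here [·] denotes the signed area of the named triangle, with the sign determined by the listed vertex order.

[PGD]:[ZPG] = 4

Assign G = (0, 0), Z = (1, 0), B = (0, 1), D = (4, 5) — the answer is frame-independent, so this choice is without loss of generality.
1. P is the intersection of line GB and line DZ ⇒ P = (0, -5/3)
2·[PGD] = -20/3, 2·[ZPG] = -5/3
[PGD]:[ZPG] = -20/3:-5/3 = 4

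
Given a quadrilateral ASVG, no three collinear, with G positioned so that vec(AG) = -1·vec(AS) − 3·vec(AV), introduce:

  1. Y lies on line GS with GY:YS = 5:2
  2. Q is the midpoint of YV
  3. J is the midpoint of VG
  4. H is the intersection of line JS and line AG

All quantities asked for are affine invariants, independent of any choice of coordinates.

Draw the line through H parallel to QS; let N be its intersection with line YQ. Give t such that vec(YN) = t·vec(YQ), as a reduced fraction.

Set A = (0, 0), S = (1, 0), V = (0, 1), G = (-1, -3); any affine frame gives the same invariant.
1. Y lies on line GS with GY:YS = 5:2 ⇒ Y = (3/7, -6/7)
2. Q is the midpoint of YV ⇒ Q = (3/14, 1/14)
3. J is the midpoint of VG ⇒ J = (-1/2, -1)
4. H is the intersection of line JS and line AG ⇒ H = (-2/7, -6/7)
through H parallel to QS: direction (11/14, -1/14); meets YQ at N = (87/196, -181/196)
N = Y + t·(Q−Y) with t = -1/14

t = -1/14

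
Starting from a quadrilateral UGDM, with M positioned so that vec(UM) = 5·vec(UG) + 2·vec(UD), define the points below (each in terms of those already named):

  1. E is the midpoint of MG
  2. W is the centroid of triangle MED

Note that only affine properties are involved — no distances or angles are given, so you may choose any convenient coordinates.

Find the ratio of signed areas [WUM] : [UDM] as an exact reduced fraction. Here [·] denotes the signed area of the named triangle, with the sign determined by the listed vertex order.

[WUM]:[UDM] = -4/15

Choose coordinates U = (0, 0), G = (1, 0), D = (0, 1), M = (5, 2).
1. E is the midpoint of MG ⇒ E = (3, 1)
2. W is the centroid of triangle MED ⇒ W = (8/3, 4/3)
2·[WUM] = 4/3, 2·[UDM] = -5
[WUM]:[UDM] = 4/3:-5 = -4/15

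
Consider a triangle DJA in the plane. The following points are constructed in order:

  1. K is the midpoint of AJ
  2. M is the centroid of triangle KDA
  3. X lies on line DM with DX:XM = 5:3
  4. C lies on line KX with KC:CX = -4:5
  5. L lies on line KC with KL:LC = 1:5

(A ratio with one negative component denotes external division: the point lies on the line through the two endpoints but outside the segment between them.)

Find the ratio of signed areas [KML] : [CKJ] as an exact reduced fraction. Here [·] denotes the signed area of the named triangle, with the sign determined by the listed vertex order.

Set D = (0, 0), J = (1, 0), A = (0, 1); any affine frame gives the same invariant.
1. K is the midpoint of AJ ⇒ K = (1/2, 1/2)
2. M is the centroid of triangle KDA ⇒ M = (1/6, 1/2)
3. X lies on line DM with DX:XM = 5:3 ⇒ X = (5/48, 5/16)
4. C lies on line KX with KC:CX = -4:5 ⇒ C = (25/12, 5/4)
5. L lies on line KC with KL:LC = 1:5 ⇒ L = (55/72, 5/8)
2·[KML] = -1/24, 2·[CKJ] = 7/6
[KML]:[CKJ] = -1/24:7/6 = -1/28

[KML]:[CKJ] = -1/28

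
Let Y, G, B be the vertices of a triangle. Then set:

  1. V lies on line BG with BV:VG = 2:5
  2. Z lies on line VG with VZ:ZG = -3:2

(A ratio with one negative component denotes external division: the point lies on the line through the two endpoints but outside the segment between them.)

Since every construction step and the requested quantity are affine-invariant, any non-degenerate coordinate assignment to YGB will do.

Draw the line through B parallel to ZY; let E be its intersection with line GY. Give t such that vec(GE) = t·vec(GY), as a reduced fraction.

Assign Y = (0, 0), G = (1, 0), B = (0, 1) — the answer is frame-independent, so this choice is without loss of generality.
1. V lies on line BG with BV:VG = 2:5 ⇒ V = (2/7, 5/7)
2. Z lies on line VG with VZ:ZG = -3:2 ⇒ Z = (17/7, -10/7)
through B parallel to ZY: direction (-17/7, 10/7); meets GY at E = (17/10, 0)
E = G + t·(Y−G) with t = -7/10

t = -7/10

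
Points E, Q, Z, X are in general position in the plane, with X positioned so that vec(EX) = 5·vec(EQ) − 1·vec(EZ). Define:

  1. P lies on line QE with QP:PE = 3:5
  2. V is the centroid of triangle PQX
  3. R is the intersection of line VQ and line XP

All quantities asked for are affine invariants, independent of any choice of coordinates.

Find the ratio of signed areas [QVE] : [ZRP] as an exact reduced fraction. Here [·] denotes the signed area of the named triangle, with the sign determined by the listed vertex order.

[QVE]:[ZRP] = 8/45

Choose coordinates E = (0, 0), Q = (1, 0), Z = (0, 1), X = (5, -1).
1. P lies on line QE with QP:PE = 3:5 ⇒ P = (5/8, 0)
2. V is the centroid of triangle PQX ⇒ V = (53/24, -1/3)
3. R is the intersection of line VQ and line XP ⇒ R = (45/16, -1/2)
2·[QVE] = -1/3, 2·[ZRP] = -15/8
[QVE]:[ZRP] = -1/3:-15/8 = 8/45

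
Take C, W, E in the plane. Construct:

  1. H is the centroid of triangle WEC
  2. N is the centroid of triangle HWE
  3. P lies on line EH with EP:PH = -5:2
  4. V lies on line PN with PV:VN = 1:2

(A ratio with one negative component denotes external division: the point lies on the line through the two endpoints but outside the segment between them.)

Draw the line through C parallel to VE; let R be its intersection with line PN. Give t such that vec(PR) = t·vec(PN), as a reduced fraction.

Choose coordinates C = (0, 0), W = (1, 0), E = (0, 1).
1. H is the centroid of triangle WEC ⇒ H = (1/3, 1/3)
2. N is the centroid of triangle HWE ⇒ N = (4/9, 4/9)
3. P lies on line EH with EP:PH = -5:2 ⇒ P = (5/9, -1/9)
4. V lies on line PN with PV:VN = 1:2 ⇒ V = (14/27, 2/27)
through C parallel to VE: direction (-14/27, 25/27); meets PN at R = (112/135, -40/27)
R = P + t·(N−P) with t = -37/15

t = -37/15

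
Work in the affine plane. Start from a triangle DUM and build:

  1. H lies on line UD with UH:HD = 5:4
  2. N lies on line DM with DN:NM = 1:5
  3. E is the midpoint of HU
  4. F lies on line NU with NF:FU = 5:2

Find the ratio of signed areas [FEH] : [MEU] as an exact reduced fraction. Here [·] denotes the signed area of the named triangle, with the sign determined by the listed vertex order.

Assign D = (0, 0), U = (1, 0), M = (0, 1) — the answer is frame-independent, so this choice is without loss of generality.
1. H lies on line UD with UH:HD = 5:4 ⇒ H = (4/9, 0)
2. N lies on line DM with DN:NM = 1:5 ⇒ N = (0, 1/6)
3. E is the midpoint of HU ⇒ E = (13/18, 0)
4. F lies on line NU with NF:FU = 5:2 ⇒ F = (5/7, 1/21)
2·[FEH] = -5/378, 2·[MEU] = 5/18
[FEH]:[MEU] = -5/378:5/18 = -1/21

[FEH]:[MEU] = -1/21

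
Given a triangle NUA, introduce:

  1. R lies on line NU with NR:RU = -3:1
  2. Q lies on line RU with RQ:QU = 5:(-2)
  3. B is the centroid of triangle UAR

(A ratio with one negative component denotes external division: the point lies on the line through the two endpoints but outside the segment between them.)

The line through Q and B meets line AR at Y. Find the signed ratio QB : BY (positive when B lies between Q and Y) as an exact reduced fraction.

QB:BY = 4

Set N = (0, 0), U = (1, 0), A = (0, 1); any affine frame gives the same invariant.
1. R lies on line NU with NR:RU = -3:1 ⇒ R = (3/2, 0)
2. Q lies on line RU with RQ:QU = 5:(-2) ⇒ Q = (2/3, 0)
3. B is the centroid of triangle UAR ⇒ B = (5/6, 1/3)
line QB meets AR at Y = (7/8, 5/12)
B = Q + t·(Y−Q) with t = 4/5, so QB:BY = 4/5:1/5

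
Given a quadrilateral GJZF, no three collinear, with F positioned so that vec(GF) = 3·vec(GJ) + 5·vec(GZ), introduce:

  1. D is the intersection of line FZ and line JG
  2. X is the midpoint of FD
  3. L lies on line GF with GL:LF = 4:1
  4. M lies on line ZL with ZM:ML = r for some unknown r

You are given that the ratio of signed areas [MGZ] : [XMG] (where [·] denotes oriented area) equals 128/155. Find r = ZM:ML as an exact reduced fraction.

r = -4/5

Set G = (0, 0), J = (1, 0), Z = (0, 1), F = (3, 5); any affine frame gives the same invariant.
1. D is the intersection of line FZ and line JG ⇒ D = (-3/4, 0)
2. X is the midpoint of FD ⇒ X = (9/8, 5/2)
3. L lies on line GF with GL:LF = 4:1 ⇒ L = (12/5, 4)
4. With ZM:ML = r, write λ = r/(r+1) so M = Z + λ·(L−Z); M is affine-linear in λ
Every point depending on M is an affine combination of M and λ-independent points, so each such coordinate is linear in λ; the λ² term in each signed area is a multiple of (L−Z)×(L−Z) = 0, so 2·[MGZ] and 2·[XMG] are each linear in λ. Evaluating at λ=0 and λ=1:
  2·[MGZ] = -12/5·λ,   2·[XMG] = -21/8·λ + 9/8
So [MGZ]:[XMG] = (-12/5·λ) / (-21/8·λ + 9/8). Setting this equal to 128/155:
  -12/5·λ = 128/155·(-21/8·λ + 9/8)  ⇒  λ = -4
Then r = λ/(1−λ) = (-4)/(5) = -4/5. Check: with r = -4/5, M = (-48/5, -11) and [MGZ]:[XMG] = 128/155 as required.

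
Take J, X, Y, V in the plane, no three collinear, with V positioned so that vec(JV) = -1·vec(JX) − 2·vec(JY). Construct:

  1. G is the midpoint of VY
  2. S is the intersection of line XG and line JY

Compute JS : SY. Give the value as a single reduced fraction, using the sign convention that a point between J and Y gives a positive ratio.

Work in coordinates with J = (0, 0), X = (1, 0), Y = (0, 1), V = (-1, -2).
1. G is the midpoint of VY ⇒ G = (-1/2, -1/2)
2. S is the intersection of line XG and line JY ⇒ S = (0, -1/3)
S = J + t·(Y−J) with t = -1/3, so JS:SY = t:(1−t) = -1/3:4/3

JS:SY = -1/4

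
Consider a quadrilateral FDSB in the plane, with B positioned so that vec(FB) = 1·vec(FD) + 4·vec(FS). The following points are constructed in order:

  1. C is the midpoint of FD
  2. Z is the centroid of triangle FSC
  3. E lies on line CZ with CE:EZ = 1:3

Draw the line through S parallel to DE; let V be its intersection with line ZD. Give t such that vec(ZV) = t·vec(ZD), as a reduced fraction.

Set F = (0, 0), D = (1, 0), S = (0, 1), B = (1, 4); any affine frame gives the same invariant.
1. C is the midpoint of FD ⇒ C = (1/2, 0)
2. Z is the centroid of triangle FSC ⇒ Z = (1/6, 1/3)
3. E lies on line CZ with CE:EZ = 1:3 ⇒ E = (5/12, 1/12)
through S parallel to DE: direction (-7/12, 1/12); meets ZD at V = (-7/3, 4/3)
V = Z + t·(D−Z) with t = -3

t = -3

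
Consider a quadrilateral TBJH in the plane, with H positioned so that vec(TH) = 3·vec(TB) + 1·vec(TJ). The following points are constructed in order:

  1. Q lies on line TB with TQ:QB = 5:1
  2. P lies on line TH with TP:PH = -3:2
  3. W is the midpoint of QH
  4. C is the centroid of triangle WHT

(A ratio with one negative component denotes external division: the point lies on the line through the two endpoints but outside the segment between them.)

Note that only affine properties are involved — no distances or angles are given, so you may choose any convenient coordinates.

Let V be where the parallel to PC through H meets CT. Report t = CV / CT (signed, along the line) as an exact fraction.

Set T = (0, 0), B = (1, 0), J = (0, 1), H = (3, 1); any affine frame gives the same invariant.
1. Q lies on line TB with TQ:QB = 5:1 ⇒ Q = (5/6, 0)
2. P lies on line TH with TP:PH = -3:2 ⇒ P = (9, 3)
3. W is the midpoint of QH ⇒ W = (23/12, 1/2)
4. C is the centroid of triangle WHT ⇒ C = (59/36, 1/2)
through H parallel to PC: direction (-265/36, -5/2); meets CT at V = (59/108, 1/6)
V = C + t·(T−C) with t = 2/3

t = 2/3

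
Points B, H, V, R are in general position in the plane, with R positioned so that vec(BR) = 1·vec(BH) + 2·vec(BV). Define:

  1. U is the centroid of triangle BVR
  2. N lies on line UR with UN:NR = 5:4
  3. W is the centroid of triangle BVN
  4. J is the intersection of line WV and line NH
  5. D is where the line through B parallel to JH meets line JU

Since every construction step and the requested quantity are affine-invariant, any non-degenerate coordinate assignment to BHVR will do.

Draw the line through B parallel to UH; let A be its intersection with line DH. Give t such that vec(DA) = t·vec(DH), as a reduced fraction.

t = -274/77

Choose coordinates B = (0, 0), H = (1, 0), V = (0, 1), R = (1, 2).
1. U is the centroid of triangle BVR ⇒ U = (1/3, 1)
2. N lies on line UR with UN:NR = 5:4 ⇒ N = (19/27, 14/9)
3. W is the centroid of triangle BVN ⇒ W = (19/81, 23/27)
4. J is the intersection of line WV and line NH ⇒ J = (323/351, 49/117)
5. D is where the line through B parallel to JH meets line JU ⇒ D = (-548/1755, 959/585)
through B parallel to UH: direction (2/3, -1); meets DH at A = (-274/55, 411/55)
A = D + t·(H−D) with t = -274/77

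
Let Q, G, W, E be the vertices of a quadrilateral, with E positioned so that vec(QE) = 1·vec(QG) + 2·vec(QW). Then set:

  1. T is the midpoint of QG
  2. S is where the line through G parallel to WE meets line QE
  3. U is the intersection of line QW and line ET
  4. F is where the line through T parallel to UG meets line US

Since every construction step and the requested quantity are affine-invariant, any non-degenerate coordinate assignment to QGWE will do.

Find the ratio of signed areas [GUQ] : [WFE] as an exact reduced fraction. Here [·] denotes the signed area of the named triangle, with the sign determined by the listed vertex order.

Set Q = (0, 0), G = (1, 0), W = (0, 1), E = (1, 2); any affine frame gives the same invariant.
1. T is the midpoint of QG ⇒ T = (1/2, 0)
2. S is where the line through G parallel to WE meets line QE ⇒ S = (-1, -2)
3. U is the intersection of line QW and line ET ⇒ U = (0, -2)
4. F is where the line through T parallel to UG meets line US ⇒ F = (-1/2, -2)
2·[GUQ] = -2, 2·[WFE] = 5/2
[GUQ]:[WFE] = -2:5/2 = -4/5

[GUQ]:[WFE] = -4/5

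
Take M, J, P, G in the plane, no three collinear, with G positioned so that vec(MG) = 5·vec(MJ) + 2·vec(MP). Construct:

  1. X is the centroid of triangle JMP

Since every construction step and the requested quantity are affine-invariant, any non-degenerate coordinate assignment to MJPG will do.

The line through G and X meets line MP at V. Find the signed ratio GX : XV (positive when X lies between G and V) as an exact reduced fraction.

GX:XV = 14

Assign M = (0, 0), J = (1, 0), P = (0, 1), G = (5, 2) — the answer is frame-independent, so this choice is without loss of generality.
1. X is the centroid of triangle JMP ⇒ X = (1/3, 1/3)
line GX meets MP at V = (0, 3/14)
X = G + t·(V−G) with t = 14/15, so GX:XV = 14/15:1/15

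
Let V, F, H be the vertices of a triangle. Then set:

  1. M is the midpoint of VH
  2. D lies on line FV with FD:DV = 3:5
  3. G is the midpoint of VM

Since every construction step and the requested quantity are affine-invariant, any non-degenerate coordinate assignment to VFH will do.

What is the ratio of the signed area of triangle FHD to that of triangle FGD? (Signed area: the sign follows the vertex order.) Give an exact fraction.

[FHD]:[FGD] = 4

Choose coordinates V = (0, 0), F = (1, 0), H = (0, 1).
1. M is the midpoint of VH ⇒ M = (0, 1/2)
2. D lies on line FV with FD:DV = 3:5 ⇒ D = (5/8, 0)
3. G is the midpoint of VM ⇒ G = (0, 1/4)
2·[FHD] = 3/8, 2·[FGD] = 3/32
[FHD]:[FGD] = 3/8:3/32 = 4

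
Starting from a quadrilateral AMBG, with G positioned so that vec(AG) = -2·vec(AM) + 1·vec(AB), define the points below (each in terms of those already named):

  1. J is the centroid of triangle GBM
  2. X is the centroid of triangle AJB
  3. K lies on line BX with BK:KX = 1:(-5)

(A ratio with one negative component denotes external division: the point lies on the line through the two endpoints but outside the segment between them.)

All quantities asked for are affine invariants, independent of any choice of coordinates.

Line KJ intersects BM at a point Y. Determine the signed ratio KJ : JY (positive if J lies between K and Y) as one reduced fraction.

Choose coordinates A = (0, 0), M = (1, 0), B = (0, 1), G = (-2, 1).
1. J is the centroid of triangle GBM ⇒ J = (-1/3, 2/3)
2. X is the centroid of triangle AJB ⇒ X = (-1/9, 5/9)
3. K lies on line BX with BK:KX = 1:(-5) ⇒ K = (1/36, 10/9)
line KJ meets BM at Y = (-1/29, 30/29)
J = K + t·(Y−K) with t = 29/5, so KJ:JY = 29/5:-24/5

KJ:JY = -29/24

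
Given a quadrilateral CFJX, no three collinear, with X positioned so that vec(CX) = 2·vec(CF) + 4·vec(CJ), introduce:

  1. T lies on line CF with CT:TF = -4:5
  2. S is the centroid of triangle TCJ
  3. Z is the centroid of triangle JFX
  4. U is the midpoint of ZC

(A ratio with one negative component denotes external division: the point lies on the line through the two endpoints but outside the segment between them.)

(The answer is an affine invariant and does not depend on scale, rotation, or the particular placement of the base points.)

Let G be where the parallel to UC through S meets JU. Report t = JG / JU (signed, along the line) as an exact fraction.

t = -14/9

Choose coordinates C = (0, 0), F = (1, 0), J = (0, 1), X = (2, 4).
1. T lies on line CF with CT:TF = -4:5 ⇒ T = (-4, 0)
2. S is the centroid of triangle TCJ ⇒ S = (-4/3, 1/3)
3. Z is the centroid of triangle JFX ⇒ Z = (1, 5/3)
4. U is the midpoint of ZC ⇒ U = (1/2, 5/6)
through S parallel to UC: direction (-1/2, -5/6); meets JU at G = (-7/9, 34/27)
G = J + t·(U−J) with t = -14/9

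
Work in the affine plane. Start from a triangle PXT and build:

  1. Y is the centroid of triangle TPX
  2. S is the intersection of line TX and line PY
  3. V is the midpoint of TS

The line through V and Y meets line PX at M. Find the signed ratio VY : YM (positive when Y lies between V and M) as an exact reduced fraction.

VY:YM = 5/4

Choose coordinates P = (0, 0), X = (1, 0), T = (0, 1).
1. Y is the centroid of triangle TPX ⇒ Y = (1/3, 1/3)
2. S is the intersection of line TX and line PY ⇒ S = (1/2, 1/2)
3. V is the midpoint of TS ⇒ V = (1/4, 3/4)
line VY meets PX at M = (2/5, 0)
Y = V + t·(M−V) with t = 5/9, so VY:YM = 5/9:4/9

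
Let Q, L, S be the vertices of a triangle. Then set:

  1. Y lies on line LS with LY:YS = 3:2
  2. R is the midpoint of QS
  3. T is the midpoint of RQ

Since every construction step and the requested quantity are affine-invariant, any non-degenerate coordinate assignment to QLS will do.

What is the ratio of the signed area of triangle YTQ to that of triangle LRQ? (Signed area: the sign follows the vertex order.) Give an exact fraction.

[YTQ]:[LRQ] = 1/5

Choose coordinates Q = (0, 0), L = (1, 0), S = (0, 1).
1. Y lies on line LS with LY:YS = 3:2 ⇒ Y = (2/5, 3/5)
2. R is the midpoint of QS ⇒ R = (0, 1/2)
3. T is the midpoint of RQ ⇒ T = (0, 1/4)
2·[YTQ] = 1/10, 2·[LRQ] = 1/2
[YTQ]:[LRQ] = 1/10:1/2 = 1/5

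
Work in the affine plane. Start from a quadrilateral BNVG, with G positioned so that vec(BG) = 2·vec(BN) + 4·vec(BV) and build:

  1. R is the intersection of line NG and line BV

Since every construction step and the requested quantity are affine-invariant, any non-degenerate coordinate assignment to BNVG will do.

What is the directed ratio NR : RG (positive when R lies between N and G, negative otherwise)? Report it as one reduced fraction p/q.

Work in coordinates with B = (0, 0), N = (1, 0), V = (0, 1), G = (2, 4).
1. R is the intersection of line NG and line BV ⇒ R = (0, -4)
R = N + t·(G−N) with t = -1, so NR:RG = t:(1−t) = -1:2

NR:RG = -1/2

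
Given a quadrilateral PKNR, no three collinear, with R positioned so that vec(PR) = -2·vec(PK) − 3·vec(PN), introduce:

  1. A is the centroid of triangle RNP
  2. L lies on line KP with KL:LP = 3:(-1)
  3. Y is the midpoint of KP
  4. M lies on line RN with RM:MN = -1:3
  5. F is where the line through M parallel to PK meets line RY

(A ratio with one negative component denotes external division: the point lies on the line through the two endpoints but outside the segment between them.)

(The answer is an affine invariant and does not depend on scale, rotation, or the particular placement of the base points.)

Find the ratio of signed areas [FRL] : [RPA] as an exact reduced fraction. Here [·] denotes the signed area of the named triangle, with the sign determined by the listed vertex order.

Work in coordinates with P = (0, 0), K = (1, 0), N = (0, 1), R = (-2, -3).
1. A is the centroid of triangle RNP ⇒ A = (-2/3, -2/3)
2. L lies on line KP with KL:LP = 3:(-1) ⇒ L = (-1/2, 0)
3. Y is the midpoint of KP ⇒ Y = (1/2, 0)
4. M lies on line RN with RM:MN = -1:3 ⇒ M = (-3, -5)
5. F is where the line through M parallel to PK meets line RY ⇒ F = (-11/3, -5)
2·[FRL] = 2, 2·[RPA] = 2/3
[FRL]:[RPA] = 2:2/3 = 3

[FRL]:[RPA] = 3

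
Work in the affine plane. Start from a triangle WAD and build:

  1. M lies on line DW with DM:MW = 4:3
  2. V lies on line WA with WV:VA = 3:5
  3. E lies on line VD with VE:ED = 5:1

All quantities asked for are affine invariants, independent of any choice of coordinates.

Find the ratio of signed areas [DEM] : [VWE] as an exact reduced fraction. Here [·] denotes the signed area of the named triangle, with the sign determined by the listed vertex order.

Choose coordinates W = (0, 0), A = (1, 0), D = (0, 1).
1. M lies on line DW with DM:MW = 4:3 ⇒ M = (0, 3/7)
2. V lies on line WA with WV:VA = 3:5 ⇒ V = (3/8, 0)
3. E lies on line VD with VE:ED = 5:1 ⇒ E = (1/16, 5/6)
2·[DEM] = -1/28, 2·[VWE] = -5/16
[DEM]:[VWE] = -1/28:-5/16 = 4/35

[DEM]:[VWE] = 4/35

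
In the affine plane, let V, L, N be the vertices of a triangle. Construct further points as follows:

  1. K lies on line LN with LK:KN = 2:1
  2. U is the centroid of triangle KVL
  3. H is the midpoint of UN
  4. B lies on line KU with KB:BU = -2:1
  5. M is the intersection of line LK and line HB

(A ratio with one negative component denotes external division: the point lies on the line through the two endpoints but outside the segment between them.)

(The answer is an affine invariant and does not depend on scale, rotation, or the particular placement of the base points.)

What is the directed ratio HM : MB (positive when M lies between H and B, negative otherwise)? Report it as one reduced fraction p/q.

Set V = (0, 0), L = (1, 0), N = (0, 1); any affine frame gives the same invariant.
1. K lies on line LN with LK:KN = 2:1 ⇒ K = (1/3, 2/3)
2. U is the centroid of triangle KVL ⇒ U = (4/9, 2/9)
3. H is the midpoint of UN ⇒ H = (2/9, 11/18)
4. B lies on line KU with KB:BU = -2:1 ⇒ B = (5/9, -2/9)
5. M is the intersection of line LK and line HB ⇒ M = (1/9, 8/9)
M = H + t·(B−H) with t = -1/3, so HM:MB = t:(1−t) = -1/3:4/3

HM:MB = -1/4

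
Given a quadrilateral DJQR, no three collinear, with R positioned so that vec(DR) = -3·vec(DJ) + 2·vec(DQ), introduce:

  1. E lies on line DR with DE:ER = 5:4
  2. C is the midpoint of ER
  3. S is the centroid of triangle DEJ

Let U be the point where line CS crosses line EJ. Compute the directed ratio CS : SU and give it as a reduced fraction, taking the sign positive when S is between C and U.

Work in coordinates with D = (0, 0), J = (1, 0), Q = (0, 1), R = (-3, 2).
1. E lies on line DR with DE:ER = 5:4 ⇒ E = (-5/3, 10/9)
2. C is the midpoint of ER ⇒ C = (-7/3, 14/9)
3. S is the centroid of triangle DEJ ⇒ S = (-2/9, 10/27)
line CS meets EJ at U = (-13/11, 10/11)
S = C + t·(U−C) with t = 11/6, so CS:SU = 11/6:-5/6

CS:SU = -11/5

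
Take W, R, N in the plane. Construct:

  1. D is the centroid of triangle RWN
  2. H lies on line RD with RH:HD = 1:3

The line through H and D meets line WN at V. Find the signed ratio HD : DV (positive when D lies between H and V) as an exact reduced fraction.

HD:DV = 3/2

Choose coordinates W = (0, 0), R = (1, 0), N = (0, 1).
1. D is the centroid of triangle RWN ⇒ D = (1/3, 1/3)
2. H lies on line RD with RH:HD = 1:3 ⇒ H = (5/6, 1/12)
line HD meets WN at V = (0, 1/2)
D = H + t·(V−H) with t = 3/5, so HD:DV = 3/5:2/5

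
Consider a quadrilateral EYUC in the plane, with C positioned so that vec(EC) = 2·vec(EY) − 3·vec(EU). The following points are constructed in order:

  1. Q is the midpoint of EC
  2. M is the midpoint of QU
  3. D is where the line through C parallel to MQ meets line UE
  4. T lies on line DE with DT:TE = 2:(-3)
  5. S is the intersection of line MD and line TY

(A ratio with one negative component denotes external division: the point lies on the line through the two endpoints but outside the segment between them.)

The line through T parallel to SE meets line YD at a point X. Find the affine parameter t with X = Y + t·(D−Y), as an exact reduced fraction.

t = -9/7

Set E = (0, 0), Y = (1, 0), U = (0, 1), C = (2, -3); any affine frame gives the same invariant.
1. Q is the midpoint of EC ⇒ Q = (1, -3/2)
2. M is the midpoint of QU ⇒ M = (1/2, -1/4)
3. D is where the line through C parallel to MQ meets line UE ⇒ D = (0, 2)
4. T lies on line DE with DT:TE = 2:(-3) ⇒ T = (0, 6)
5. S is the intersection of line MD and line TY ⇒ S = (8/3, -10)
through T parallel to SE: direction (-8/3, 10); meets YD at X = (16/7, -18/7)
X = Y + t·(D−Y) with t = -9/7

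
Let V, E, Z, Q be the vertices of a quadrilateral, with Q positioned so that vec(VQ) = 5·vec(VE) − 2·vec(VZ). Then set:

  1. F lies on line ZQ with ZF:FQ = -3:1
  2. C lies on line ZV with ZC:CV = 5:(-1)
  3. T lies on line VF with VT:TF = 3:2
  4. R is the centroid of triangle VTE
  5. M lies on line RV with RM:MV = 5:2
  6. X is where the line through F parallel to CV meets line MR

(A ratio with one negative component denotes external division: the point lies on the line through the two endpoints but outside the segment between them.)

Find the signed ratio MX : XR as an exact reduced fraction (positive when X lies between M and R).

Work in coordinates with V = (0, 0), E = (1, 0), Z = (0, 1), Q = (5, -2).
1. F lies on line ZQ with ZF:FQ = -3:1 ⇒ F = (15/2, -7/2)
2. C lies on line ZV with ZC:CV = 5:(-1) ⇒ C = (0, -1/4)
3. T lies on line VF with VT:TF = 3:2 ⇒ T = (9/2, -21/10)
4. R is the centroid of triangle VTE ⇒ R = (11/6, -7/10)
5. M lies on line RV with RM:MV = 5:2 ⇒ M = (11/21, -1/5)
6. X is where the line through F parallel to CV meets line MR ⇒ X = (15/2, -63/22)
X = M + t·(R−M) with t = 293/55, so MX:XR = t:(1−t) = 293/55:-238/55

MX:XR = -293/238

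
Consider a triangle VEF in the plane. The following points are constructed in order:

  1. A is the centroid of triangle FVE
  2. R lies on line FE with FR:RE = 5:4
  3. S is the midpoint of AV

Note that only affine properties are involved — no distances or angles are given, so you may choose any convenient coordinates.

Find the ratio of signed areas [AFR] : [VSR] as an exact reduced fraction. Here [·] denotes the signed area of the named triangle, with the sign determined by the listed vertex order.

Assign V = (0, 0), E = (1, 0), F = (0, 1) — the answer is frame-independent, so this choice is without loss of generality.
1. A is the centroid of triangle FVE ⇒ A = (1/3, 1/3)
2. R lies on line FE with FR:RE = 5:4 ⇒ R = (5/9, 4/9)
3. S is the midpoint of AV ⇒ S = (1/6, 1/6)
2·[AFR] = -5/27, 2·[VSR] = -1/54
[AFR]:[VSR] = -5/27:-1/54 = 10

[AFR]:[VSR] = 10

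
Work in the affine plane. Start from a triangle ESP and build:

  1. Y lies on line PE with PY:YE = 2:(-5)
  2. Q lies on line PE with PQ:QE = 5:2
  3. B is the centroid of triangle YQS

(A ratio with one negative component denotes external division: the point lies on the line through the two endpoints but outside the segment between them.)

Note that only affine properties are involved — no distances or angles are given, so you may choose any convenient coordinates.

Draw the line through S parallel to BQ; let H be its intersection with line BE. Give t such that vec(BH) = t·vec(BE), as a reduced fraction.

t = 29/6

Set E = (0, 0), S = (1, 0), P = (0, 1); any affine frame gives the same invariant.
1. Y lies on line PE with PY:YE = 2:(-5) ⇒ Y = (0, 5/3)
2. Q lies on line PE with PQ:QE = 5:2 ⇒ Q = (0, 2/7)
3. B is the centroid of triangle YQS ⇒ B = (1/3, 41/63)
through S parallel to BQ: direction (-1/3, -23/63); meets BE at H = (-23/18, -943/378)
H = B + t·(E−B) with t = 29/6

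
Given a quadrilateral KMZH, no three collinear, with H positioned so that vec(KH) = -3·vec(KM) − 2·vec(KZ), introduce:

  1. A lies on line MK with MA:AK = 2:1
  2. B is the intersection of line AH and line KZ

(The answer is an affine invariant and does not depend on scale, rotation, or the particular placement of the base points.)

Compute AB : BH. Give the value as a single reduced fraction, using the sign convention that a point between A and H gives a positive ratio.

AB:BH = 1/9

Set K = (0, 0), M = (1, 0), Z = (0, 1), H = (-3, -2); any affine frame gives the same invariant.
1. A lies on line MK with MA:AK = 2:1 ⇒ A = (1/3, 0)
2. B is the intersection of line AH and line KZ ⇒ B = (0, -1/5)
B = A + t·(H−A) with t = 1/10, so AB:BH = t:(1−t) = 1/10:9/10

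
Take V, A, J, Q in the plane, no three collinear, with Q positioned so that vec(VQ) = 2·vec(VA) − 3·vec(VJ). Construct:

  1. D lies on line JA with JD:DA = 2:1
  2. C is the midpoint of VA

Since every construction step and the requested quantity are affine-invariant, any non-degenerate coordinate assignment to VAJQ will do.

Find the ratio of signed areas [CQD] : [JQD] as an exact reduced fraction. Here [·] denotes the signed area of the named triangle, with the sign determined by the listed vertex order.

[CQD]:[JQD] = 3/4

Choose coordinates V = (0, 0), A = (1, 0), J = (0, 1), Q = (2, -3).
1. D lies on line JA with JD:DA = 2:1 ⇒ D = (2/3, 1/3)
2. C is the midpoint of VA ⇒ C = (1/2, 0)
2·[CQD] = 1, 2·[JQD] = 4/3
[CQD]:[JQD] = 1:4/3 = 3/4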